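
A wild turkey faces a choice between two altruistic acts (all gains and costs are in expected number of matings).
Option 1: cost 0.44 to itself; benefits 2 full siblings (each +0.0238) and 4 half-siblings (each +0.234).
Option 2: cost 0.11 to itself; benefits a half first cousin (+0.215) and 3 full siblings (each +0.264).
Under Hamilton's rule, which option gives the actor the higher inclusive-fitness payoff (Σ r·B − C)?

Option 1: r to a full sibling = 0.5.
Option 1: r to a half-sibling = 0.25.
Option 1: Σ r·B − C = (2·0.5·0.0238 + 4·0.25·0.234) − 0.44 = -0.1822.
Option 2: r to a half first cousin = 0.0625.
Option 2: r to a full sibling = 0.5.
Option 2: Σ r·B − C = (1·0.0625·0.215 + 3·0.5·0.264) − 0.11 = 0.2994375.
Option 2 has the higher net inclusive-fitness payoff.

Option 2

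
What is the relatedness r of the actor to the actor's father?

Each parent–offspring link contributes a factor of 1/2, and independent paths through distinct common ancestors add.
One parent–offspring link: r = (1/2)^1 = 1/2.

0.5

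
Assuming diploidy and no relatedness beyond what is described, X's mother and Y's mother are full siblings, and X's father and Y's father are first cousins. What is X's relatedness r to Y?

Wright's path rule: contributions from independent ancestry routes add.
X and Y are related in two ways: first cousins through their mothers (r = 1/8) and second cousins through their fathers (r = 1/32).
r = 1/8 + 1/32 = 5/32 = 0.15625.

0.15625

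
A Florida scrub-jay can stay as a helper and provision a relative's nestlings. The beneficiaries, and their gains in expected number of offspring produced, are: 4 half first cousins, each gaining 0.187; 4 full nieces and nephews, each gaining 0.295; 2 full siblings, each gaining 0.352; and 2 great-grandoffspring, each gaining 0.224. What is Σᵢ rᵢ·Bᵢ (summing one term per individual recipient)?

0.74975

r to a half first cousin = 0.0625 (half first cousins share one grandparent — one path of length 4: r = (1/2)^4 = 1/16).
r to a full niece or nephew = 1/4 (full aunt/uncle↔niece/nephew: two paths of length 3 through the shared grandparent pair: r = 2·(1/2)^3 = 1/4).
r to a full sibling = 1/2 (full sibs share both parents — two paths of length 2: r = 2·(1/2)^2 = 1/2).
r to a great-grandoffspring = 1/8 (three parent–offspring links: r = (1/2)^3 = 1/8).
Summing one r·B term per recipient: 4·0.0625·0.187 + 4·0.25·0.295 + 2·0.5·0.352 + 2·0.125·0.224 = 0.74975.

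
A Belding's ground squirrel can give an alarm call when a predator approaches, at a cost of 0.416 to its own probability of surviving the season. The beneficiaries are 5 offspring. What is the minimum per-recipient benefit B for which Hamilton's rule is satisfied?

r to an offspring = 0.5 (one parent–offspring link: r = (1/2)^1 = 1/2).
Hamilton's rule with n recipients of equal r: n·r·B > C, so B > C/(n·r) = 0.416/(5·0.5) = 0.1664.

0.1664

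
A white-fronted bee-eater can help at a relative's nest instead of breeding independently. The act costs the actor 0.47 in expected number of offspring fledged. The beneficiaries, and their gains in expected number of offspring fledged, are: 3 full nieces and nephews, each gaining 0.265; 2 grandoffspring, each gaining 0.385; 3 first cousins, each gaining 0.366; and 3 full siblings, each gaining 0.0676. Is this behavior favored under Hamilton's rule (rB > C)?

Yes

Hamilton's rule: the trait is favored when the sum of r·B over every recipient exceeds the actor's cost C.
r to a full niece or nephew = 0.25 (full aunt/uncle↔niece/nephew: two paths of length 3 through the shared grandparent pair: r = 2·(1/2)^3 = 1/4).
r to a grandoffspring = 1/4 (two parent–offspring links: r = (1/2)^2 = 1/4).
r to a first cousin = 1/8 (first cousins share one grandparent pair — two paths of length 4: r = 2·(1/2)^4 = 1/8).
r to a full sibling = 1/2 (full sibs share both parents — two paths of length 2: r = 2·(1/2)^2 = 1/2).
Summing one r·B term per recipient: 3·0.25·0.265 + 2·0.25·0.385 + 3·0.125·0.366 + 3·0.5·0.0676 = 0.6299.
0.6299 > 0.47: the indirect benefit exceeds the cost.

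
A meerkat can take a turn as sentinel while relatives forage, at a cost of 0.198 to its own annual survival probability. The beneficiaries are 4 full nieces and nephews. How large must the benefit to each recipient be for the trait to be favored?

r to a full niece or nephew = 0.25 (full aunt/uncle↔niece/nephew: two paths of length 3 through the shared grandparent pair: r = 2·(1/2)^3 = 1/4).
Hamilton's rule with n recipients of equal r: n·r·B > C, so B > C/(n·r) = 0.198/(4·0.25) = 0.198.

0.198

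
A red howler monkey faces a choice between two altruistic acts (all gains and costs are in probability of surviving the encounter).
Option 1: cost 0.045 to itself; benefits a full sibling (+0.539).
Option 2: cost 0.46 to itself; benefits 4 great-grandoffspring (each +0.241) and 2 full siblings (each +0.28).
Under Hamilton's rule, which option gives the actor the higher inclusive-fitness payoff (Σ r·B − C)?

Option 1

Option 1: r to a full sibling = 0.5.
Option 1: Σ r·B − C = (1·0.5·0.539) − 0.045 = 0.2245.
Option 2: r to a great-grandoffspring = 0.125.
Option 2: r to a full sibling = 0.5.
Option 2: Σ r·B − C = (4·0.125·0.241 + 2·0.5·0.28) − 0.46 = -0.0595.
Option 1 has the higher net inclusive-fitness payoff.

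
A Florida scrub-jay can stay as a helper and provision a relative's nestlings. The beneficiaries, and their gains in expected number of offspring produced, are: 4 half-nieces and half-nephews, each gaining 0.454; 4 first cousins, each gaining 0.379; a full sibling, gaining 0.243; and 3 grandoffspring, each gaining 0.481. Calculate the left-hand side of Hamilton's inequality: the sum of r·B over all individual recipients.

0.89875

r to a half-niece or half-nephew = 1/8 (half-aunt/uncle↔niece/nephew: one path of length 3: r = (1/2)^3 = 1/8).
r to a first cousin = 1/8 (first cousins share one grandparent pair — two paths of length 4: r = 2·(1/2)^4 = 1/8).
r to a full sibling = 0.5 (full sibs share both parents — two paths of length 2: r = 2·(1/2)^2 = 1/2).
r to a grandoffspring = 0.25 (two parent–offspring links: r = (1/2)^2 = 1/4).
Summing one r·B term per recipient: 4·0.125·0.454 + 4·0.125·0.379 + 1·0.5·0.243 + 3·0.25·0.481 = 0.89875.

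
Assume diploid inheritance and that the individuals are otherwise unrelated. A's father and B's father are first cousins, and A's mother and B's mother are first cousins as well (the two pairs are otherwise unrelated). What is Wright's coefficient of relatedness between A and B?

With two independent routes of shared ancestry, r is the sum of the two contributions.
A and B are related in two ways: second cousins through their fathers (r = 1/32) and second cousins through their mothers (r = 1/32).
r = 1/32 + 1/32 = 1/16 = 0.0625.

0.0625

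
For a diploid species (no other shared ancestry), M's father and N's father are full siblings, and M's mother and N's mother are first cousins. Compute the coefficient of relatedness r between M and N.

Wright's path rule: contributions from independent ancestry routes add.
M and N are related in two ways: first cousins through their fathers (r = 1/8) and second cousins through their mothers (r = 1/32).
r = 1/8 + 1/32 = 0.15625.

0.15625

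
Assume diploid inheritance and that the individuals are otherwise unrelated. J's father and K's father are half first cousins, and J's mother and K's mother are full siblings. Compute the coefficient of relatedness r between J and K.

0.140625

With two independent routes of shared ancestry, r is the sum of the two contributions.
J and K are related in two ways: half second cousins through their fathers (r = 1/64) and first cousins through their mothers (r = 1/8).
r = 1/64 + 1/8 = 0.140625.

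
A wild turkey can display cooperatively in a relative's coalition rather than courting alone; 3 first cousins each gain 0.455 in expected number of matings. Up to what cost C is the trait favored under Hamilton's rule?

0.170625

r to a first cousin = 1/8 (first cousins share one grandparent pair — two paths of length 4: r = 2·(1/2)^4 = 1/8).
Hamilton's rule: n·r·B > C, so the trait is favored while C < n·r·B = 3·0.125·0.455 = 0.170625.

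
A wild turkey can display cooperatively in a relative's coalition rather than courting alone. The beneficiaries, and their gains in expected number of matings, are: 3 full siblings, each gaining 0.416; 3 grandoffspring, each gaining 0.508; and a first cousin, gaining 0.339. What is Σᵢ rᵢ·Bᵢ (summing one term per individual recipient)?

r to a full sibling = 0.5 (full sibs share both parents — two paths of length 2: r = 2·(1/2)^2 = 1/2).
r to a grandoffspring = 1/4 (two parent–offspring links: r = (1/2)^2 = 1/4).
r to a first cousin = 1/8 (first cousins share one grandparent pair — two paths of length 4: r = 2·(1/2)^4 = 1/8).
Summing one r·B term per recipient: 3·0.5·0.416 + 3·0.25·0.508 + 1·0.125·0.339 = 1.047375.

1.047375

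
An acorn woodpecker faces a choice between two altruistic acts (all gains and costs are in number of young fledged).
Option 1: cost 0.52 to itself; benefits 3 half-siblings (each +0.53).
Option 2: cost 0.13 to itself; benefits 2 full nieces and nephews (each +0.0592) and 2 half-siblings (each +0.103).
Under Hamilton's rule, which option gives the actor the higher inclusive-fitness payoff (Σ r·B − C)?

Option 2

Option 1: r to a half-sibling = 0.25.
Option 1: Σ r·B − C = (3·0.25·0.53) − 0.52 = -0.1225.
Option 2: r to a full niece or nephew = 0.25.
Option 2: r to a half-sibling = 0.25.
Option 2: Σ r·B − C = (2·0.25·0.0592 + 2·0.25·0.103) − 0.13 = -0.0489.
Option 2 has the higher net inclusive-fitness payoff.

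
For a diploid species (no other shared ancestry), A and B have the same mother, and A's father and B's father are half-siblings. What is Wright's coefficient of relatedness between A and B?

0.3125

Independent pedigree routes through distinct common ancestors add.
A and B are related in two ways: half-sibs through their shared mother (r = 1/4) and half first cousins through their fathers (r = 1/16).
r = 1/4 + 1/16 = 0.3125.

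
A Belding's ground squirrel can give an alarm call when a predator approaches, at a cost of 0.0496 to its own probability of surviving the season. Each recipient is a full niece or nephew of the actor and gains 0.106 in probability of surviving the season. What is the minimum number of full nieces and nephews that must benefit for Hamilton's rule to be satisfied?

2

r to a full niece or nephew = 0.25 (full aunt/uncle↔niece/nephew: two paths of length 3 through the shared grandparent pair: r = 2·(1/2)^3 = 1/4).
Hamilton's rule: n·r·B > C  ⇒  n > C/(r·B) = 0.0496/(0.25·0.106) = 1.872.
The smallest integer exceeding 1.872 is 2.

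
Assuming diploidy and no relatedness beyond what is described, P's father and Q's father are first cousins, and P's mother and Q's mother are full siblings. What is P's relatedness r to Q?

0.15625

With two independent routes of shared ancestry, r is the sum of the two contributions.
P and Q are related in two ways: second cousins through their fathers (r = 1/32) and first cousins through their mothers (r = 1/8).
r = 1/32 + 1/8 = 0.15625.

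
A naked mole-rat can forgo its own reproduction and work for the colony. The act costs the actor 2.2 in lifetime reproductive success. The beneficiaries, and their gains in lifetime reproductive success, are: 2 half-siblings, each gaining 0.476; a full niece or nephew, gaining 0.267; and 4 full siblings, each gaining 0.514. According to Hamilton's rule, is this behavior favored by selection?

Hamilton's rule: the trait is favored when the sum of r·B over every recipient exceeds the actor's cost C.
r to a half-sibling = 0.25 (half-sibs share one parent — one path of length 2: r = (1/2)^2 = 1/4).
r to a full niece or nephew = 0.25 (full aunt/uncle↔niece/nephew: two paths of length 3 through the shared grandparent pair: r = 2·(1/2)^3 = 1/4).
r to a full sibling = 1/2 (full sibs share both parents — two paths of length 2: r = 2·(1/2)^2 = 1/2).
Summing one r·B term per recipient: 2·0.25·0.476 + 1·0.25·0.267 + 4·0.5·0.514 = 1.33275.
1.33275 < 2.2: the indirect benefit is less than the cost.

No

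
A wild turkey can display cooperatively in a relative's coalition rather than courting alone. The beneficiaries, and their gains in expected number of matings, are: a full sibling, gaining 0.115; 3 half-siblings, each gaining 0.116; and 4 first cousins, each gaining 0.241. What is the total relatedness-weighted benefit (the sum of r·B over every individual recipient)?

r to a full sibling = 0.5 (full sibs share both parents — two paths of length 2: r = 2·(1/2)^2 = 1/2).
r to a half-sibling = 1/4 (half-sibs share one parent — one path of length 2: r = (1/2)^2 = 1/4).
r to a first cousin = 1/8 (first cousins share one grandparent pair — two paths of length 4: r = 2·(1/2)^4 = 1/8).
Summing one r·B term per recipient: 1·0.5·0.115 + 3·0.25·0.116 + 4·0.125·0.241 = 0.265.

0.265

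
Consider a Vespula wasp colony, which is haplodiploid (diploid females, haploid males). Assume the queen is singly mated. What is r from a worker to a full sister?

Haplodiploid full sisters inherit their father's entire haploid genome identically (contributing 1/2) and on average half of their mother's contribution (1/2 · 1/2 = 1/4); r = 1/2 + 1/4 = 3/4.

0.75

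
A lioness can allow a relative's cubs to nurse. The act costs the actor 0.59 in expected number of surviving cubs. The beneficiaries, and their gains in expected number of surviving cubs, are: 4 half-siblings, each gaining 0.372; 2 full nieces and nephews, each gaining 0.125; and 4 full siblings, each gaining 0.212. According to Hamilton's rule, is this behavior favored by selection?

Hamilton's rule: the trait is favored when the sum of r·B over every recipient exceeds the actor's cost C.
r to a half-sibling = 0.25 (half-sibs share one parent — one path of length 2: r = (1/2)^2 = 1/4).
r to a full niece or nephew = 0.25 (full aunt/uncle↔niece/nephew: two paths of length 3 through the shared grandparent pair: r = 2·(1/2)^3 = 1/4).
r to a full sibling = 0.5 (full sibs share both parents — two paths of length 2: r = 2·(1/2)^2 = 1/2).
Summing one r·B term per recipient: 4·0.25·0.372 + 2·0.25·0.125 + 4·0.5·0.212 = 0.8585.
0.8585 > 0.59: the indirect benefit exceeds the cost.

Yes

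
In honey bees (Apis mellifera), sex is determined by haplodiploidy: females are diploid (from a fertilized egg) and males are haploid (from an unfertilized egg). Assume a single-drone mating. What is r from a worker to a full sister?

0.75

Haplodiploid full sisters inherit their father's entire haploid genome identically (contributing 1/2) and on average half of their mother's contribution (1/2 · 1/2 = 1/4); r = 1/2 + 1/4 = 3/4.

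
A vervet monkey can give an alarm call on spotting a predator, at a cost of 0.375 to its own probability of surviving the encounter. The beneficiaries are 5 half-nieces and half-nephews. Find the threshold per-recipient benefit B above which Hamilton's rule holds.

r to a half-niece or half-nephew = 0.125 (half-aunt/uncle↔niece/nephew: one path of length 3: r = (1/2)^3 = 1/8).
Hamilton's rule with n recipients of equal r: n·r·B > C, so B > C/(n·r) = 0.375/(5·0.125) = 0.6.

0.6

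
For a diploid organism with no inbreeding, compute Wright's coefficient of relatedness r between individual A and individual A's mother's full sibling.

Each parent–offspring link contributes a factor of 1/2, and independent paths through distinct common ancestors add.
Full aunt/uncle↔niece/nephew: two paths of length 3 through the shared grandparent pair: r = 2·(1/2)^3 = 1/4.

0.25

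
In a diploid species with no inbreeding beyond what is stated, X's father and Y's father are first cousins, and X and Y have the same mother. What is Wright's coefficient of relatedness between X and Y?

0.28125

Relatedness sums over independent paths through distinct common ancestors.
X and Y are related in two ways: second cousins through their fathers (r = 1/32) and half-sibs through their shared mother (r = 1/4).
r = 1/32 + 1/4 = 0.28125.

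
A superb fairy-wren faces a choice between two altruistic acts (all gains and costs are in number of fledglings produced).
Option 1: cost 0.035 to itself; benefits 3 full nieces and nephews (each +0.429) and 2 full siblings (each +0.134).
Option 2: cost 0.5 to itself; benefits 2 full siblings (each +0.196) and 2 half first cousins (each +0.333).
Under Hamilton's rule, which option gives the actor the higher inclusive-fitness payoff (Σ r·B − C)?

Option 1

Option 1: r to a full niece or nephew = 0.25.
Option 1: r to a full sibling = 0.5.
Option 1: Σ r·B − C = (3·0.25·0.429 + 2·0.5·0.134) − 0.035 = 0.42075.
Option 2: r to a full sibling = 0.5.
Option 2: r to a half first cousin = 0.0625.
Option 2: Σ r·B − C = (2·0.5·0.196 + 2·0.0625·0.333) − 0.5 = -0.262375.
Option 1 has the higher net inclusive-fitness payoff.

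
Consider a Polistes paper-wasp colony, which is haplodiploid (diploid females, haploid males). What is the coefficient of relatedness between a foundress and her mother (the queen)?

0.5

One meiotic link between diploid queen and diploid daughter: r = 1/2.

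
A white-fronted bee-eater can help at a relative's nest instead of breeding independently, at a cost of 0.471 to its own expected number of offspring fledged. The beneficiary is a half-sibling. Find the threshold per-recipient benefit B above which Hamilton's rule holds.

r to a half-sibling = 0.25 (half-sibs share one parent — one path of length 2: r = (1/2)^2 = 1/4).
Hamilton's rule with n recipients of equal r: n·r·B > C, so B > C/(n·r) = 0.471/(1·0.25) = 1.884.

1.884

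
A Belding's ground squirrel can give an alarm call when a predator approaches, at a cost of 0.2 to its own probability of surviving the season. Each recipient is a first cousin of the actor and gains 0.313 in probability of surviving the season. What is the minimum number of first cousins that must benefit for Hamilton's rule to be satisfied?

6

r to a first cousin = 1/8 (first cousins share one grandparent pair — two paths of length 4: r = 2·(1/2)^4 = 1/8).
Hamilton's rule: n·r·B > C  ⇒  n > C/(r·B) = 0.2/(0.125·0.313) = 5.112.
The smallest integer exceeding 5.112 is 6.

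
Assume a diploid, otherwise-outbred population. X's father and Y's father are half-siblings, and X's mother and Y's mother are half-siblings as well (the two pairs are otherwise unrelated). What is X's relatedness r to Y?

With two independent routes of shared ancestry, r is the sum of the two contributions.
X and Y are related in two ways: half first cousins through their fathers (r = 1/16) and half first cousins through their mothers (r = 1/16).
r = 1/16 + 1/16 = 0.125.

0.125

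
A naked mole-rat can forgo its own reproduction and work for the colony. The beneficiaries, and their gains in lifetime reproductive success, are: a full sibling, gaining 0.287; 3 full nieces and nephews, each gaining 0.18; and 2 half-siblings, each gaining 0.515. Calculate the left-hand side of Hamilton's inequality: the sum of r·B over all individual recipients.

r to a full sibling = 0.5 (full sibs share both parents — two paths of length 2: r = 2·(1/2)^2 = 1/2).
r to a full niece or nephew = 0.25 (full aunt/uncle↔niece/nephew: two paths of length 3 through the shared grandparent pair: r = 2·(1/2)^3 = 1/4).
r to a half-sibling = 1/4 (half-sibs share one parent — one path of length 2: r = (1/2)^2 = 1/4).
Summing one r·B term per recipient: 1·0.5·0.287 + 3·0.25·0.18 + 2·0.25·0.515 = 0.536.

0.536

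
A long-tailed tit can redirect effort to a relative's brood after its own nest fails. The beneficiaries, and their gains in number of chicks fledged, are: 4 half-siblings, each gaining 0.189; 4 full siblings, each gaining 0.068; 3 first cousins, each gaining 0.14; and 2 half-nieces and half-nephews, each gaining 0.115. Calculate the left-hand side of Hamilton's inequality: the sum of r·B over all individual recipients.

r to a half-sibling = 0.25 (half-sibs share one parent — one path of length 2: r = (1/2)^2 = 1/4).
r to a full sibling = 0.5 (full sibs share both parents — two paths of length 2: r = 2·(1/2)^2 = 1/2).
r to a first cousin = 0.125 (first cousins share one grandparent pair — two paths of length 4: r = 2·(1/2)^4 = 1/8).
r to a half-niece or half-nephew = 0.125 (half-aunt/uncle↔niece/nephew: one path of length 3: r = (1/2)^3 = 1/8).
Summing one r·B term per recipient: 4·0.25·0.189 + 4·0.5·0.068 + 3·0.125·0.14 + 2·0.125·0.115 = 0.40625.

0.40625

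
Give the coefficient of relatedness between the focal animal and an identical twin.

1

Each parent–offspring link contributes a factor of 1/2, and independent paths through distinct common ancestors add.
Monozygotic twins share every allele identical by descent: r = 1.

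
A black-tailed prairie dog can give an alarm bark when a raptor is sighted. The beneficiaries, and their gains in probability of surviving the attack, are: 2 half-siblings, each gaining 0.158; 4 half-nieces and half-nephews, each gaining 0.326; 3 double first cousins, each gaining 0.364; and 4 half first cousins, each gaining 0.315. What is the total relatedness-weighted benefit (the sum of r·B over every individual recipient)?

0.59375

r to a half-sibling = 0.25 (half-sibs share one parent — one path of length 2: r = (1/2)^2 = 1/4).
r to a half-niece or half-nephew = 1/8 (half-aunt/uncle↔niece/nephew: one path of length 3: r = (1/2)^3 = 1/8).
r to a double first cousin = 0.25 (double first cousins share both grandparent pairs — four paths of length 4: r = 4·(1/2)^4 = 1/4).
r to a half first cousin = 1/16 (half first cousins share one grandparent — one path of length 4: r = (1/2)^4 = 1/16).
Summing one r·B term per recipient: 2·0.25·0.158 + 4·0.125·0.326 + 3·0.25·0.364 + 4·0.0625·0.315 = 0.59375.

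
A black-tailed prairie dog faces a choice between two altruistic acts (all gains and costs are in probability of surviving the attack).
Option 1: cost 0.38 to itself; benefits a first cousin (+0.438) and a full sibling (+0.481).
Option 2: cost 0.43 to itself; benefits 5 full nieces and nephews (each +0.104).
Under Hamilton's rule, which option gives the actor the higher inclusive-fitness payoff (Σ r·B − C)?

Option 1

Option 1: r to a first cousin = 0.125.
Option 1: r to a full sibling = 0.5.
Option 1: Σ r·B − C = (1·0.125·0.438 + 1·0.5·0.481) − 0.38 = -0.08475.
Option 2: r to a full niece or nephew = 0.25.
Option 2: Σ r·B − C = (5·0.25·0.104) − 0.43 = -0.3.
Option 1 has the higher net inclusive-fitness payoff.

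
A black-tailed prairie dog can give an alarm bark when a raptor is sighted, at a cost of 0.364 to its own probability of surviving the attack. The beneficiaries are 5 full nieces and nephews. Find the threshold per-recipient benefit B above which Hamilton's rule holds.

0.2912

r to a full niece or nephew = 1/4 (full aunt/uncle↔niece/nephew: two paths of length 3 through the shared grandparent pair: r = 2·(1/2)^3 = 1/4).
Hamilton's rule with n recipients of equal r: n·r·B > C, so B > C/(n·r) = 0.364/(5·0.25) = 0.2912.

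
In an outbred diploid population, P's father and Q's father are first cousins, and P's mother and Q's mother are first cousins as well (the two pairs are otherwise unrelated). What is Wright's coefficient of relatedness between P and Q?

Wright's path rule: contributions from independent ancestry routes add.
P and Q are related in two ways: second cousins through their fathers (r = 1/32) and second cousins through their mothers (r = 1/32).
r = 1/32 + 1/32 = 1/16 = 0.0625.

0.0625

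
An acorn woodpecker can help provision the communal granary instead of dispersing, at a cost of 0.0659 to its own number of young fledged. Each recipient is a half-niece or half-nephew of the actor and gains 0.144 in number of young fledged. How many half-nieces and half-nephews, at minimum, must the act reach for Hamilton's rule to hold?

r to a half-niece or half-nephew = 1/8 (half-aunt/uncle↔niece/nephew: one path of length 3: r = (1/2)^3 = 1/8).
Hamilton's rule: n·r·B > C  ⇒  n > C/(r·B) = 0.0659/(0.125·0.144) = 3.661.
The smallest integer exceeding 3.661 is 4.

4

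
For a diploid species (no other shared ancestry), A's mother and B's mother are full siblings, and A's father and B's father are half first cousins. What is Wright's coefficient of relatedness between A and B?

0.140625

Relatedness sums over independent paths through distinct common ancestors.
A and B are related in two ways: first cousins through their mothers (r = 1/8) and half second cousins through their fathers (r = 1/64).
r = 1/8 + 1/64 = 9/64 = 0.140625.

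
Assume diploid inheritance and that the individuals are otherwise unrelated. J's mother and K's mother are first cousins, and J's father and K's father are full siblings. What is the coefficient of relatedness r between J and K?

0.15625

Relatedness sums over independent paths through distinct common ancestors.
J and K are related in two ways: second cousins through their mothers (r = 1/32) and first cousins through their fathers (r = 1/8).
r = 1/32 + 1/8 = 5/32 = 0.15625.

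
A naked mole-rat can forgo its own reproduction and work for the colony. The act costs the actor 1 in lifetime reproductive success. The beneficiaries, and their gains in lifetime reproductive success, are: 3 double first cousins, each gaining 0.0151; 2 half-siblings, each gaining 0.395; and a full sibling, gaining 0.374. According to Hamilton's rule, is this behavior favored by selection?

No

Hamilton's rule: the trait is favored when the sum of r·B over every recipient exceeds the actor's cost C.
r to a double first cousin = 0.25 (double first cousins share both grandparent pairs — four paths of length 4: r = 4·(1/2)^4 = 1/4).
r to a half-sibling = 1/4 (half-sibs share one parent — one path of length 2: r = (1/2)^2 = 1/4).
r to a full sibling = 1/2 (full sibs share both parents — two paths of length 2: r = 2·(1/2)^2 = 1/2).
Summing one r·B term per recipient: 3·0.25·0.0151 + 2·0.25·0.395 + 1·0.5·0.374 = 0.395825.
0.395825 < 1: the indirect benefit is less than the cost.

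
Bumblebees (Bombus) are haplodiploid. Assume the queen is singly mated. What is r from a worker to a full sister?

Haplodiploid full sisters inherit their father's entire haploid genome identically (contributing 1/2) and on average half of their mother's contribution (1/2 · 1/2 = 1/4); r = 1/2 + 1/4 = 3/4.

0.75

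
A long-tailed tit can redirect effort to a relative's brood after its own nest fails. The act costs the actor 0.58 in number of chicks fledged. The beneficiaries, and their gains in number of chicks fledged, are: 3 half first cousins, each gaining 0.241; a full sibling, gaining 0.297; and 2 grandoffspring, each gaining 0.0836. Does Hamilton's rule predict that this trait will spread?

No

Hamilton's rule: the trait is favored when the sum of r·B over every recipient exceeds the actor's cost C.
r to a half first cousin = 1/16 (half first cousins share one grandparent — one path of length 4: r = (1/2)^4 = 1/16).
r to a full sibling = 1/2 (full sibs share both parents — two paths of length 2: r = 2·(1/2)^2 = 1/2).
r to a grandoffspring = 0.25 (two parent–offspring links: r = (1/2)^2 = 1/4).
Summing one r·B term per recipient: 3·0.0625·0.241 + 1·0.5·0.297 + 2·0.25·0.0836 = 0.2354875.
0.2354875 < 0.58: the indirect benefit is less than the cost.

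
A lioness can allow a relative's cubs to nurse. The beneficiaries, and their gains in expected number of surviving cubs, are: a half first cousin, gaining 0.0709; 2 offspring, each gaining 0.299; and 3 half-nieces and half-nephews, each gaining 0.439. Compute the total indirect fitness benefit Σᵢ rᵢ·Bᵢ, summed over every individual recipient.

0.46805625

r to a half first cousin = 0.0625 (half first cousins share one grandparent — one path of length 4: r = (1/2)^4 = 1/16).
r to an offspring = 0.5 (one parent–offspring link: r = (1/2)^1 = 1/2).
r to a half-niece or half-nephew = 1/8 (half-aunt/uncle↔niece/nephew: one path of length 3: r = (1/2)^3 = 1/8).
Summing one r·B term per recipient: 1·0.0625·0.0709 + 2·0.5·0.299 + 3·0.125·0.439 = 0.46805625.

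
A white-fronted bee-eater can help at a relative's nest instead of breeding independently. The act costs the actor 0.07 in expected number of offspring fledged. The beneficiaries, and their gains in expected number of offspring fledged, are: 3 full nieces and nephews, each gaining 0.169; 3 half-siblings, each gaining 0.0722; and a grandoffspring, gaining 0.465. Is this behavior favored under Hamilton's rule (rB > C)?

Hamilton's rule: the trait is favored when the sum of r·B over every recipient exceeds the actor's cost C.
r to a full niece or nephew = 1/4 (full aunt/uncle↔niece/nephew: two paths of length 3 through the shared grandparent pair: r = 2·(1/2)^3 = 1/4).
r to a half-sibling = 0.25 (half-sibs share one parent — one path of length 2: r = (1/2)^2 = 1/4).
r to a grandoffspring = 0.25 (two parent–offspring links: r = (1/2)^2 = 1/4).
Summing one r·B term per recipient: 3·0.25·0.169 + 3·0.25·0.0722 + 1·0.25·0.465 = 0.29715.
0.29715 > 0.07: the indirect benefit exceeds the cost.

Yes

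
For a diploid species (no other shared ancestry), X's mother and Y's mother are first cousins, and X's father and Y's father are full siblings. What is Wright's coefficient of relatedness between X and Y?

Independent pedigree routes through distinct common ancestors add.
X and Y are related in two ways: second cousins through their mothers (r = 1/32) and first cousins through their fathers (r = 1/8).
r = 1/32 + 1/8 = 0.15625.

0.15625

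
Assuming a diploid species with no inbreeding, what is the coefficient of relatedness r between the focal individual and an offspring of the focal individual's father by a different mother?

0.25

Each parent–offspring link contributes a factor of 1/2, and independent paths through distinct common ancestors add.
Half-sibs share one parent — one path of length 2: r = (1/2)^2 = 1/4.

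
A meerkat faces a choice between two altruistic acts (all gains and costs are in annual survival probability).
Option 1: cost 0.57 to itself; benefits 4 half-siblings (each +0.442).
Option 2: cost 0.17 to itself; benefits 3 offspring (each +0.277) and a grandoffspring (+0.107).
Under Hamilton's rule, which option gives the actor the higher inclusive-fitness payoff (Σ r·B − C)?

Option 2

Option 1: r to a half-sibling = 0.25.
Option 1: Σ r·B − C = (4·0.25·0.442) − 0.57 = -0.128.
Option 2: r to an offspring = 0.5.
Option 2: r to a grandoffspring = 0.25.
Option 2: Σ r·B − C = (3·0.5·0.277 + 1·0.25·0.107) − 0.17 = 0.27225.
Option 2 has the higher net inclusive-fitness payoff.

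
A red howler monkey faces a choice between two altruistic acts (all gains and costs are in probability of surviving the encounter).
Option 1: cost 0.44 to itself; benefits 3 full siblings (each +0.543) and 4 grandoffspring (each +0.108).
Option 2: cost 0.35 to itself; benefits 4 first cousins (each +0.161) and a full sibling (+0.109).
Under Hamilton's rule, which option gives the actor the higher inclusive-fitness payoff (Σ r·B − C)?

Option 1: r to a full sibling = 0.5.
Option 1: r to a grandoffspring = 0.25.
Option 1: Σ r·B − C = (3·0.5·0.543 + 4·0.25·0.108) − 0.44 = 0.4825.
Option 2: r to a first cousin = 0.125.
Option 2: r to a full sibling = 0.5.
Option 2: Σ r·B − C = (4·0.125·0.161 + 1·0.5·0.109) − 0.35 = -0.215.
Option 1 has the higher net inclusive-fitness payoff.

Option 1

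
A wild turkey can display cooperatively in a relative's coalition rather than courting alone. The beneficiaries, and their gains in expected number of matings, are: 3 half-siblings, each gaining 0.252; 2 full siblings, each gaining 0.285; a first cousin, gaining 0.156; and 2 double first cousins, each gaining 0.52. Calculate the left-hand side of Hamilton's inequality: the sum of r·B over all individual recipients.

0.7535

r to a half-sibling = 0.25 (half-sibs share one parent — one path of length 2: r = (1/2)^2 = 1/4).
r to a full sibling = 1/2 (full sibs share both parents — two paths of length 2: r = 2·(1/2)^2 = 1/2).
r to a first cousin = 0.125 (first cousins share one grandparent pair — two paths of length 4: r = 2·(1/2)^4 = 1/8).
r to a double first cousin = 1/4 (double first cousins share both grandparent pairs — four paths of length 4: r = 4·(1/2)^4 = 1/4).
Summing one r·B term per recipient: 3·0.25·0.252 + 2·0.5·0.285 + 1·0.125·0.156 + 2·0.25·0.52 = 0.7535.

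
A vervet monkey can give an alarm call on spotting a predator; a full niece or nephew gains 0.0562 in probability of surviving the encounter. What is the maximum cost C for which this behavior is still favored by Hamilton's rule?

0.01405

r to a full niece or nephew = 0.25 (full aunt/uncle↔niece/nephew: two paths of length 3 through the shared grandparent pair: r = 2·(1/2)^3 = 1/4).
Hamilton's rule: n·r·B > C, so the trait is favored while C < n·r·B = 1·0.25·0.0562 = 0.01405.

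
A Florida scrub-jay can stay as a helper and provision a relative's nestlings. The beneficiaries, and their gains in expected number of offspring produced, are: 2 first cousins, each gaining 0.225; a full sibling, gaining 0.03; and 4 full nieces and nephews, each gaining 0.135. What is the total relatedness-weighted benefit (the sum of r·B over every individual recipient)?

r to a first cousin = 0.125 (first cousins share one grandparent pair — two paths of length 4: r = 2·(1/2)^4 = 1/8).
r to a full sibling = 1/2 (full sibs share both parents — two paths of length 2: r = 2·(1/2)^2 = 1/2).
r to a full niece or nephew = 0.25 (full aunt/uncle↔niece/nephew: two paths of length 3 through the shared grandparent pair: r = 2·(1/2)^3 = 1/4).
Summing one r·B term per recipient: 2·0.125·0.225 + 1·0.5·0.03 + 4·0.25·0.135 = 0.20625.

0.20625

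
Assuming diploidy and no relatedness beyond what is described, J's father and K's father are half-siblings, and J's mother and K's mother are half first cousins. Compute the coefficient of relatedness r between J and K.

0.078125

With two independent routes of shared ancestry, r is the sum of the two contributions.
J and K are related in two ways: half first cousins through their fathers (r = 1/16) and half second cousins through their mothers (r = 1/64).
r = 1/16 + 1/64 = 0.078125.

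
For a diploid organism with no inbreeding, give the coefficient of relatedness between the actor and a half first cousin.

0.0625

Half first cousins share one grandparent — one path of length 4: r = (1/2)^4 = 1/16.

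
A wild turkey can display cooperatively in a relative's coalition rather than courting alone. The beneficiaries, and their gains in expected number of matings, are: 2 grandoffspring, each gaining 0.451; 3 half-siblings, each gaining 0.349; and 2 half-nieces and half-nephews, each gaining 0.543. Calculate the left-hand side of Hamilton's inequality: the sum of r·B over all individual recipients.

0.623

r to a grandoffspring = 0.25 (two parent–offspring links: r = (1/2)^2 = 1/4).
r to a half-sibling = 1/4 (half-sibs share one parent — one path of length 2: r = (1/2)^2 = 1/4).
r to a half-niece or half-nephew = 0.125 (half-aunt/uncle↔niece/nephew: one path of length 3: r = (1/2)^3 = 1/8).
Summing one r·B term per recipient: 2·0.25·0.451 + 3·0.25·0.349 + 2·0.125·0.543 = 0.623.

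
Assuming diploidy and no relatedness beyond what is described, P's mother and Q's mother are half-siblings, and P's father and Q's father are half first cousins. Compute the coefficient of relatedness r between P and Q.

Independent pedigree routes through distinct common ancestors add.
P and Q are related in two ways: half first cousins through their mothers (r = 1/16) and half second cousins through their fathers (r = 1/64).
r = 1/16 + 1/64 = 0.078125.

0.078125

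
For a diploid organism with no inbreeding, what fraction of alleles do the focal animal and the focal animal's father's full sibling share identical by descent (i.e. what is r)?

Each parent–offspring link contributes a factor of 1/2, and independent paths through distinct common ancestors add.
Full aunt/uncle↔niece/nephew: two paths of length 3 through the shared grandparent pair: r = 2·(1/2)^3 = 1/4.

0.25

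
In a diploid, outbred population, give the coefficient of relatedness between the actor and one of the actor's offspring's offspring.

0.25

Each parent–offspring link contributes a factor of 1/2, and independent paths through distinct common ancestors add.
Two parent–offspring links: r = (1/2)^2 = 1/4.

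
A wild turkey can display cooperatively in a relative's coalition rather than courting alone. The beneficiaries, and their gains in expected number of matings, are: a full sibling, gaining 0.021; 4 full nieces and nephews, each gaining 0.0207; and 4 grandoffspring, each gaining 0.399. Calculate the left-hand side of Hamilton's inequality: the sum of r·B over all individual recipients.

0.4302

r to a full sibling = 1/2 (full sibs share both parents — two paths of length 2: r = 2·(1/2)^2 = 1/2).
r to a full niece or nephew = 1/4 (full aunt/uncle↔niece/nephew: two paths of length 3 through the shared grandparent pair: r = 2·(1/2)^3 = 1/4).
r to a grandoffspring = 0.25 (two parent–offspring links: r = (1/2)^2 = 1/4).
Summing one r·B term per recipient: 1·0.5·0.021 + 4·0.25·0.0207 + 4·0.25·0.399 = 0.4302.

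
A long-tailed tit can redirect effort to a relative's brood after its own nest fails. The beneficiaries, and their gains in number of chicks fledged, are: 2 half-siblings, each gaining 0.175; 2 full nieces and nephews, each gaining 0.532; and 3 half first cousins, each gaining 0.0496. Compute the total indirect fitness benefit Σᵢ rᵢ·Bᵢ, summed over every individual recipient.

0.3628

r to a half-sibling = 0.25 (half-sibs share one parent — one path of length 2: r = (1/2)^2 = 1/4).
r to a full niece or nephew = 0.25 (full aunt/uncle↔niece/nephew: two paths of length 3 through the shared grandparent pair: r = 2·(1/2)^3 = 1/4).
r to a half first cousin = 1/16 (half first cousins share one grandparent — one path of length 4: r = (1/2)^4 = 1/16).
Summing one r·B term per recipient: 2·0.25·0.175 + 2·0.25·0.532 + 3·0.0625·0.0496 = 0.3628.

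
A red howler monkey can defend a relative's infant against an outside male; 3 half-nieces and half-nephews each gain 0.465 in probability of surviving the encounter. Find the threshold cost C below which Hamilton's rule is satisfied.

r to a half-niece or half-nephew = 0.125 (half-aunt/uncle↔niece/nephew: one path of length 3: r = (1/2)^3 = 1/8).
Hamilton's rule: n·r·B > C, so the trait is favored while C < n·r·B = 3·0.125·0.465 = 0.174375.

0.174375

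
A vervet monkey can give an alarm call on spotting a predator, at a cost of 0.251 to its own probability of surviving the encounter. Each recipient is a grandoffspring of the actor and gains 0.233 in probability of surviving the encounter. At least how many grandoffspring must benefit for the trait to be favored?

5

r to a grandoffspring = 1/4 (two parent–offspring links: r = (1/2)^2 = 1/4).
Hamilton's rule: n·r·B > C  ⇒  n > C/(r·B) = 0.251/(0.25·0.233) = 4.309.
The smallest integer exceeding 4.309 is 5.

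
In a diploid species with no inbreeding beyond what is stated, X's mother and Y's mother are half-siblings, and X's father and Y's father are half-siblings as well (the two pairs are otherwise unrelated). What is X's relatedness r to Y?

Independent pedigree routes through distinct common ancestors add.
X and Y are related in two ways: half first cousins through their mothers (r = 1/16) and half first cousins through their fathers (r = 1/16).
r = 1/16 + 1/16 = 1/8 = 0.125.

0.125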